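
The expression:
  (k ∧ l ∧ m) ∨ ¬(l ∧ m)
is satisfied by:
  {k: True, l: False, m: False}
  {l: False, m: False, k: False}
  {k: True, m: True, l: False}
  {m: True, l: False, k: False}
  {k: True, l: True, m: False}
  {l: True, k: False, m: False}
  {k: True, m: True, l: True}


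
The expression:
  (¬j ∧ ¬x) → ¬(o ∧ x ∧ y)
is always true.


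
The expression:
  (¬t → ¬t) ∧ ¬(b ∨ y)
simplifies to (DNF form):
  ¬b ∧ ¬y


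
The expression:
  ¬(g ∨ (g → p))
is never true.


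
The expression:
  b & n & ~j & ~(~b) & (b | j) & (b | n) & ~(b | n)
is never true.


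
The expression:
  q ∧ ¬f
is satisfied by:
  {q: True, f: False}


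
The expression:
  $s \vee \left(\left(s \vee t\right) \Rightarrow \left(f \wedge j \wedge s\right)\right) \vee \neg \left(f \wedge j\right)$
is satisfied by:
  {s: True, t: False, j: False, f: False}
  {s: False, t: False, j: False, f: False}
  {f: True, s: True, t: False, j: False}
  {f: True, s: False, t: False, j: False}
  {j: True, s: True, t: False, f: False}
  {j: True, s: False, t: False, f: False}
  {f: True, j: True, s: True, t: False}
  {f: True, j: True, s: False, t: False}
  {t: True, s: True, f: False, j: False}
  {t: True, s: False, f: False, j: False}
  {f: True, t: True, s: True, j: False}
  {f: True, t: True, s: False, j: False}
  {j: True, t: True, s: True, f: False}
  {j: True, t: True, s: False, f: False}
  {j: True, t: True, f: True, s: True}


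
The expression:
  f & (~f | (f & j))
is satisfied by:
  {j: True, f: True}


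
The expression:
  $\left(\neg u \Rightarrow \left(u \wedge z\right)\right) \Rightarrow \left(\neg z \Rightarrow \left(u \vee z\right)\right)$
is always true.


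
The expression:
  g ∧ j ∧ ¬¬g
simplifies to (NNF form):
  g ∧ j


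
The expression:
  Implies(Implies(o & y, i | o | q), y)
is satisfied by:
  {y: True}


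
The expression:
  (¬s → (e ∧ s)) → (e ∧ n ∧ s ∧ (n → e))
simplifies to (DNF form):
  (e ∧ n) ∨ ¬s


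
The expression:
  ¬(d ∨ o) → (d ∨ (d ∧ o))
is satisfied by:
  {d: True, o: True}
  {d: True, o: False}
  {o: True, d: False}


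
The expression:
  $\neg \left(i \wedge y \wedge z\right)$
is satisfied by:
  {z: False, y: False, i: False}
  {i: True, z: False, y: False}
  {y: True, z: False, i: False}
  {i: True, y: True, z: False}
  {z: True, i: False, y: False}
  {i: True, z: True, y: False}
  {y: True, z: True, i: False}


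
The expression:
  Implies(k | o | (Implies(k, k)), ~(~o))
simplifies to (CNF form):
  o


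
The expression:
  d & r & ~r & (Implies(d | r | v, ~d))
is never true.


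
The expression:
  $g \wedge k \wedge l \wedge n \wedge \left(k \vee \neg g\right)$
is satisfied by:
  {k: True, g: True, n: True, l: True}


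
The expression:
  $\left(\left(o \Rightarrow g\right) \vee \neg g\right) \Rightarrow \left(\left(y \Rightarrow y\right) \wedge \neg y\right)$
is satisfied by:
  {y: False}


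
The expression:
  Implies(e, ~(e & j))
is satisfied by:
  {e: False, j: False}
  {j: True, e: False}
  {e: True, j: False}


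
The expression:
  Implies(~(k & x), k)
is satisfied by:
  {k: True}


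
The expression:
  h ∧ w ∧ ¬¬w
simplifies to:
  h ∧ w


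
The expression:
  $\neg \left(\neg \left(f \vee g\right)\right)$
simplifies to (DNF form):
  $f \vee g$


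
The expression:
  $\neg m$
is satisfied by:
  {m: False}


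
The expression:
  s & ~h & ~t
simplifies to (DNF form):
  s & ~h & ~t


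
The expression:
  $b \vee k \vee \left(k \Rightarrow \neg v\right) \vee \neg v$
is always true.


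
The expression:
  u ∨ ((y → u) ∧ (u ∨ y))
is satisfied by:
  {u: True}


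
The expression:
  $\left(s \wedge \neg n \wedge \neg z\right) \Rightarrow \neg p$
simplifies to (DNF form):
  $n \vee z \vee \neg p \vee \neg s$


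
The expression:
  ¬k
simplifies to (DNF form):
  ¬k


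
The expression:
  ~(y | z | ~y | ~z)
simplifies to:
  False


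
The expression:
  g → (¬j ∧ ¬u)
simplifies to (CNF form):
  (¬g ∨ ¬j) ∧ (¬g ∨ ¬u)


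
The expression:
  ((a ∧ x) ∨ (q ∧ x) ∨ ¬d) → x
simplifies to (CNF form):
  d ∨ x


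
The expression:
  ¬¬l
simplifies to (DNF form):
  l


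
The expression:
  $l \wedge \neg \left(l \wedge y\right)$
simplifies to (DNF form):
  $l \wedge \neg y$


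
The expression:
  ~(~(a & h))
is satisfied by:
  {a: True, h: True}


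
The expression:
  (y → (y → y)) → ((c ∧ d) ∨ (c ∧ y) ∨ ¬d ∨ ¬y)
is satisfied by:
  {c: True, d: False, y: False}
  {c: False, d: False, y: False}
  {y: True, c: True, d: False}
  {y: True, c: False, d: False}
  {d: True, c: True, y: False}
  {d: True, c: False, y: False}
  {d: True, y: True, c: True}


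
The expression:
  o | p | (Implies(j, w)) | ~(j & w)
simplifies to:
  True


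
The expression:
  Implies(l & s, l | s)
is always true.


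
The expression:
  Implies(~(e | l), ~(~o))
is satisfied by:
  {o: True, l: True, e: True}
  {o: True, l: True, e: False}
  {o: True, e: True, l: False}
  {o: True, e: False, l: False}
  {l: True, e: True, o: False}
  {l: True, e: False, o: False}
  {e: True, l: False, o: False}


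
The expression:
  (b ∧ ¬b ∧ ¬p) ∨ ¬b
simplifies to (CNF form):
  ¬b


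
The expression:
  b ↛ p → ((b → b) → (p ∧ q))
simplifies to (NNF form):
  p ∨ ¬b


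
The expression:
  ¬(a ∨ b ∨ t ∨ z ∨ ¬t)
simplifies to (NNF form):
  False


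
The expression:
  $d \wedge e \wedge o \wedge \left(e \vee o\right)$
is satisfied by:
  {e: True, d: True, o: True}


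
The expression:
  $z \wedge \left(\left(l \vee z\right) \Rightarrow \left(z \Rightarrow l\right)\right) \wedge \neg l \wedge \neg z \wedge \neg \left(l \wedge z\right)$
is never true.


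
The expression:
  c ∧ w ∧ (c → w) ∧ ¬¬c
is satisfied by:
  {c: True, w: True}


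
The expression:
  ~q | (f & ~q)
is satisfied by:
  {q: False}


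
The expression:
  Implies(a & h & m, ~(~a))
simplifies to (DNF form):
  True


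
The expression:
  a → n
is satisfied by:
  {n: True, a: False}
  {a: False, n: False}
  {a: True, n: True}


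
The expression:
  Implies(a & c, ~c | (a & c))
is always true.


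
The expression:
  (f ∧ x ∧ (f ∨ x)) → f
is always true.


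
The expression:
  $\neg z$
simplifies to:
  $\neg z$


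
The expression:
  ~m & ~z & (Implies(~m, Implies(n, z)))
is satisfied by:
  {n: False, z: False, m: False}


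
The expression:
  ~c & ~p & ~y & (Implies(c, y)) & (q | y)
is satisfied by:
  {q: True, y: False, p: False, c: False}


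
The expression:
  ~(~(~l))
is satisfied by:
  {l: False}


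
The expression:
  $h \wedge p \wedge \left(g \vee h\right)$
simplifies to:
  $h \wedge p$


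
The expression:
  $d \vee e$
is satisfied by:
  {d: True, e: True}
  {d: True, e: False}
  {e: True, d: False}


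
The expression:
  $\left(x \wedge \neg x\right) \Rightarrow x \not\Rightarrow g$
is always true.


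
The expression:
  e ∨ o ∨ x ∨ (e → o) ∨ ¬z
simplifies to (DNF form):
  True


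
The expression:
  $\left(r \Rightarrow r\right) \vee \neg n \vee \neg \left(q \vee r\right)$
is always true.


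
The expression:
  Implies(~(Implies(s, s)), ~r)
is always true.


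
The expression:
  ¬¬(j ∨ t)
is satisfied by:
  {t: True, j: True}
  {t: True, j: False}
  {j: True, t: False}


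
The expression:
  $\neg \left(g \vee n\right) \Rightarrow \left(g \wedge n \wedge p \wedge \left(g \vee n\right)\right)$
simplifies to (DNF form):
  $g \vee n$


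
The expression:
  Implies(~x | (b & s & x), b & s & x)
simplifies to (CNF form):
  x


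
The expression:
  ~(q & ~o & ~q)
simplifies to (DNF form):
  True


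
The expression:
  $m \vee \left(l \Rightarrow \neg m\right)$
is always true.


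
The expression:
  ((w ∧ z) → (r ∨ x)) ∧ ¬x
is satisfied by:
  {r: True, x: False, w: False, z: False}
  {r: False, x: False, w: False, z: False}
  {r: True, z: True, x: False, w: False}
  {z: True, r: False, x: False, w: False}
  {r: True, w: True, z: False, x: False}
  {w: True, z: False, x: False, r: False}
  {r: True, z: True, w: True, x: False}


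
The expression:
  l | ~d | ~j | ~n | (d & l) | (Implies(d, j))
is always true.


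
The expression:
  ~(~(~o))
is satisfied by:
  {o: False}


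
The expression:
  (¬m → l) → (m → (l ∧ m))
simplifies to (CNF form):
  l ∨ ¬m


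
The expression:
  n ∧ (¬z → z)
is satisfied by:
  {z: True, n: True}


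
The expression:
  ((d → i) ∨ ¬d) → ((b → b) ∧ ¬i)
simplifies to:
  ¬i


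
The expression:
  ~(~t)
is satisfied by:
  {t: True}


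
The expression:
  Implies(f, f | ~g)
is always true.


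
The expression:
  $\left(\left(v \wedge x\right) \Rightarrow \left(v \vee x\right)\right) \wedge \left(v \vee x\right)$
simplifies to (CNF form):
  $v \vee x$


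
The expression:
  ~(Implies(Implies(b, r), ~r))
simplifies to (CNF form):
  r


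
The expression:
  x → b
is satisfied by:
  {b: True, x: False}
  {x: False, b: False}
  {x: True, b: True}


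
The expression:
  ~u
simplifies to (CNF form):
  ~u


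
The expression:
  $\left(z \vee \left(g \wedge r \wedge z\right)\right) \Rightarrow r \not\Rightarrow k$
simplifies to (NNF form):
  $\left(r \wedge \neg k\right) \vee \neg z$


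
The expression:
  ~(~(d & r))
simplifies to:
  d & r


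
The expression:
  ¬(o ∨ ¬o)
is never true.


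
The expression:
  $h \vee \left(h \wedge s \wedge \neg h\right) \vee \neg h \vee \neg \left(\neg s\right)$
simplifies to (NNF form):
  $\text{True}$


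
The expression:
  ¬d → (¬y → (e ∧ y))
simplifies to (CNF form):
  d ∨ y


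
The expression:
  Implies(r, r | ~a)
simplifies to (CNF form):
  True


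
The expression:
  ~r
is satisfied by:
  {r: False}


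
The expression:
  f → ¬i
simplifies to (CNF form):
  ¬f ∨ ¬i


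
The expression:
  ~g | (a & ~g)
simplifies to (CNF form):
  ~g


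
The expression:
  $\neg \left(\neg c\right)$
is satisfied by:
  {c: True}


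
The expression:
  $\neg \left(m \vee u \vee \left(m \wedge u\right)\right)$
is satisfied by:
  {u: False, m: False}


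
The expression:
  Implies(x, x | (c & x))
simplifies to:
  True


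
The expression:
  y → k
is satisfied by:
  {k: True, y: False}
  {y: False, k: False}
  {y: True, k: True}


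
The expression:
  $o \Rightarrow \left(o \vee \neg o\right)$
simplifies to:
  $\text{True}$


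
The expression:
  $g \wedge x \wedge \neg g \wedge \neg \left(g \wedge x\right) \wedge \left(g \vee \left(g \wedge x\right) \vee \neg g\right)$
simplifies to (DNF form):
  $\text{False}$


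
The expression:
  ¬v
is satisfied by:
  {v: False}


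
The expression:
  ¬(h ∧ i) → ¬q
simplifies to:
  (h ∧ i) ∨ ¬q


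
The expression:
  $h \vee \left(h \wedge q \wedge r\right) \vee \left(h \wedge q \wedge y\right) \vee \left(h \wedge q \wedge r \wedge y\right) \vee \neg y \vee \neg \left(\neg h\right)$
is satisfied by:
  {h: True, y: False}
  {y: False, h: False}
  {y: True, h: True}


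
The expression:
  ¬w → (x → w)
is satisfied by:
  {w: True, x: False}
  {x: False, w: False}
  {x: True, w: True}


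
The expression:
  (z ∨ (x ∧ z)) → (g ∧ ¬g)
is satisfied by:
  {z: False}


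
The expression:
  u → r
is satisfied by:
  {r: True, u: False}
  {u: False, r: False}
  {u: True, r: True}


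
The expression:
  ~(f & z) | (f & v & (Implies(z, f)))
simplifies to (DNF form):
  v | ~f | ~z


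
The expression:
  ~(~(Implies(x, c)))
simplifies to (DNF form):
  c | ~x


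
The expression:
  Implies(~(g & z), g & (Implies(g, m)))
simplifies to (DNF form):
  (g & m) | (g & z)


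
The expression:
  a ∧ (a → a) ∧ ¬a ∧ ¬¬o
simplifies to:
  False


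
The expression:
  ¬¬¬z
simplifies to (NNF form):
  ¬z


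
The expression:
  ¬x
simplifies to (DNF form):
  ¬x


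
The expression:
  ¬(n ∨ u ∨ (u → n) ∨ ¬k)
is never true.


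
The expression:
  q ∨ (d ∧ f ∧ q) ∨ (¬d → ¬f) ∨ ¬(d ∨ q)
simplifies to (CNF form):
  True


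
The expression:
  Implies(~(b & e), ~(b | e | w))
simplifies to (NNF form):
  (b | ~e) & (b | ~w) & (e | ~b)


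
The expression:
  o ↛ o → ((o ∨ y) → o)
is always true.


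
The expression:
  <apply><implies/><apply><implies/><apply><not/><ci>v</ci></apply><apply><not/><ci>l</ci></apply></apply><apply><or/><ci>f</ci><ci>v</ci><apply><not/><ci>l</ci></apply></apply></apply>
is always true.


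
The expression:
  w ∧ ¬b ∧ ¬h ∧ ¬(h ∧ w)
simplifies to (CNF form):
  w ∧ ¬b ∧ ¬h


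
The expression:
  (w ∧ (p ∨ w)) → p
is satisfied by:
  {p: True, w: False}
  {w: False, p: False}
  {w: True, p: True}


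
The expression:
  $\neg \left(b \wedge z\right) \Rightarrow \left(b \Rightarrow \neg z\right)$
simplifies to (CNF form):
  $\text{True}$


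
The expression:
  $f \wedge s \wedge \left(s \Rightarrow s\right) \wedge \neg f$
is never true.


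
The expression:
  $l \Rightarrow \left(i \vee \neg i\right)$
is always true.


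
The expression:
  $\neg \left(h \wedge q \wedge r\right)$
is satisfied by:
  {h: False, q: False, r: False}
  {r: True, h: False, q: False}
  {q: True, h: False, r: False}
  {r: True, q: True, h: False}
  {h: True, r: False, q: False}
  {r: True, h: True, q: False}
  {q: True, h: True, r: False}


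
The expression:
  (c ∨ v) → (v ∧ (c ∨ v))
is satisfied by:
  {v: True, c: False}
  {c: False, v: False}
  {c: True, v: True}


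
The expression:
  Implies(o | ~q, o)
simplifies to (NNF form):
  o | q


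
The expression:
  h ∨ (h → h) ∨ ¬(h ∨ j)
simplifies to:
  True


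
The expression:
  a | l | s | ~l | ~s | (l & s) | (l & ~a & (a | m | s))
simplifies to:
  True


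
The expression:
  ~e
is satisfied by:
  {e: False}


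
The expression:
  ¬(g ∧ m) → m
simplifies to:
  m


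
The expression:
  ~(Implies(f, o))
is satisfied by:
  {f: True, o: False}


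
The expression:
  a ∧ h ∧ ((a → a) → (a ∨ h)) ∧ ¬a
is never true.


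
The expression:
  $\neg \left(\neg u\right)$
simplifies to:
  $u$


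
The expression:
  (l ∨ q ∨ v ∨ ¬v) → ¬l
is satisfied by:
  {l: False}


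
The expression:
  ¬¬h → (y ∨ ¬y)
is always true.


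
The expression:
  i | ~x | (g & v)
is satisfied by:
  {i: True, v: True, g: True, x: False}
  {i: True, v: True, g: False, x: False}
  {i: True, g: True, v: False, x: False}
  {i: True, g: False, v: False, x: False}
  {v: True, g: True, i: False, x: False}
  {v: True, i: False, g: False, x: False}
  {v: False, g: True, i: False, x: False}
  {v: False, i: False, g: False, x: False}
  {i: True, x: True, v: True, g: True}
  {i: True, x: True, v: True, g: False}
  {i: True, x: True, g: True, v: False}
  {i: True, x: True, g: False, v: False}
  {x: True, v: True, g: True, i: False}


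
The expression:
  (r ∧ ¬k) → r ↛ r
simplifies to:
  k ∨ ¬r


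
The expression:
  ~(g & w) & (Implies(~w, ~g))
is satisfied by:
  {g: False}


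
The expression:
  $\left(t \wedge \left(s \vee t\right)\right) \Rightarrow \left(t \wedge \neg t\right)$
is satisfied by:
  {t: False}


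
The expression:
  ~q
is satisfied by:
  {q: False}


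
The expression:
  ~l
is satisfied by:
  {l: False}


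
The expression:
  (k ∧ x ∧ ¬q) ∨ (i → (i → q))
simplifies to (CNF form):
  (k ∨ q ∨ ¬i) ∧ (q ∨ x ∨ ¬i)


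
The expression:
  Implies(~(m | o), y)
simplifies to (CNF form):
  m | o | y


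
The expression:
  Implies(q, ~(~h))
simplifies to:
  h | ~q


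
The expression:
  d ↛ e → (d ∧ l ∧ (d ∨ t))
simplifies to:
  e ∨ l ∨ ¬d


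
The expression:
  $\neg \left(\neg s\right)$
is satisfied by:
  {s: True}


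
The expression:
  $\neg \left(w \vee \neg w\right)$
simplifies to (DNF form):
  $\text{False}$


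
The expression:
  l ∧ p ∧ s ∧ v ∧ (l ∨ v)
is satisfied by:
  {v: True, p: True, s: True, l: True}


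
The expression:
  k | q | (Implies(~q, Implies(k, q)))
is always true.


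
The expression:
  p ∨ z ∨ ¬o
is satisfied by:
  {z: True, p: True, o: False}
  {z: True, p: False, o: False}
  {p: True, z: False, o: False}
  {z: False, p: False, o: False}
  {z: True, o: True, p: True}
  {z: True, o: True, p: False}
  {o: True, p: True, z: False}


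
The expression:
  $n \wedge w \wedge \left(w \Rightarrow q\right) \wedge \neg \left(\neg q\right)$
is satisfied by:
  {w: True, q: True, n: True}


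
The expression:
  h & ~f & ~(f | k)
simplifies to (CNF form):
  h & ~f & ~k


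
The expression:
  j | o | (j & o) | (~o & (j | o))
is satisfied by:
  {o: True, j: True}
  {o: True, j: False}
  {j: True, o: False}


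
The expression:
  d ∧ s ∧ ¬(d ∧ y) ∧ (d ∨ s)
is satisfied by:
  {s: True, d: True, y: False}


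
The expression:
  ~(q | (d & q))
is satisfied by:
  {q: False}


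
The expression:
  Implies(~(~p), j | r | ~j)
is always true.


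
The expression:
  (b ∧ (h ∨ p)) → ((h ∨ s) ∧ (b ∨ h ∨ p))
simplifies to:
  h ∨ s ∨ ¬b ∨ ¬p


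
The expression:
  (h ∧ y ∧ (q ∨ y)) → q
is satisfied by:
  {q: True, h: False, y: False}
  {h: False, y: False, q: False}
  {y: True, q: True, h: False}
  {y: True, h: False, q: False}
  {q: True, h: True, y: False}
  {h: True, q: False, y: False}
  {y: True, h: True, q: True}


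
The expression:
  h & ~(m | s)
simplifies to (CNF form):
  h & ~m & ~s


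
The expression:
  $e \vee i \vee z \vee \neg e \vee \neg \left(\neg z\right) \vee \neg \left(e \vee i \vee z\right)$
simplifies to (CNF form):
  $\text{True}$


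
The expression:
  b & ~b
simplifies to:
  False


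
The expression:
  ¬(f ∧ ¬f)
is always true.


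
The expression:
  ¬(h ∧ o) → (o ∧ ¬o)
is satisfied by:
  {h: True, o: True}


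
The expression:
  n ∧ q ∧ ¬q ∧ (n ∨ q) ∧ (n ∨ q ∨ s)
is never true.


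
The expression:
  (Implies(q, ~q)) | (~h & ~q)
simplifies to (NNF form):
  ~q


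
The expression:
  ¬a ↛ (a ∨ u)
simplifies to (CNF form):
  ¬a ∧ ¬u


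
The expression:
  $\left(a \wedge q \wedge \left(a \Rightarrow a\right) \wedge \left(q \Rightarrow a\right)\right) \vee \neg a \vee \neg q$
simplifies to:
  $\text{True}$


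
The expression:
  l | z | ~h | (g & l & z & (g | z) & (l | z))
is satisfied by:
  {z: True, l: True, h: False}
  {z: True, h: False, l: False}
  {l: True, h: False, z: False}
  {l: False, h: False, z: False}
  {z: True, l: True, h: True}
  {z: True, h: True, l: False}
  {l: True, h: True, z: False}


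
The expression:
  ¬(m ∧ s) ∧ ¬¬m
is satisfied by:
  {m: True, s: False}


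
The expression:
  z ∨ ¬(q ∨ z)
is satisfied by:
  {z: True, q: False}
  {q: False, z: False}
  {q: True, z: True}


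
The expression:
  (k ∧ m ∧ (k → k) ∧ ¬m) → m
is always true.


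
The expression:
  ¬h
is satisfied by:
  {h: False}


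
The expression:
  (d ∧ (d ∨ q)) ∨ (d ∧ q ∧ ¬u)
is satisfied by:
  {d: True}


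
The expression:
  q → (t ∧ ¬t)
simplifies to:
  ¬q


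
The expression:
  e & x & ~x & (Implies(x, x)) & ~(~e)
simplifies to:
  False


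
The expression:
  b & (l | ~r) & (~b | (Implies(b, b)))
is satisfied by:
  {l: True, b: True, r: False}
  {b: True, r: False, l: False}
  {r: True, l: True, b: True}


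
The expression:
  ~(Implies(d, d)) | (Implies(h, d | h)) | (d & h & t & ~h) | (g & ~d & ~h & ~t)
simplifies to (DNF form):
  True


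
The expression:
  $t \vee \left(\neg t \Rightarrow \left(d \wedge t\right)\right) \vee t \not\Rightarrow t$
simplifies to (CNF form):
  $t$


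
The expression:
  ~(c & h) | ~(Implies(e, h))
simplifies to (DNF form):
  ~c | ~h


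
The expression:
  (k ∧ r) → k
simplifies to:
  True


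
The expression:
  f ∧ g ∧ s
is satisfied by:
  {g: True, s: True, f: True}


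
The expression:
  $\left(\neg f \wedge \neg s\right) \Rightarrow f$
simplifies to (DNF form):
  $f \vee s$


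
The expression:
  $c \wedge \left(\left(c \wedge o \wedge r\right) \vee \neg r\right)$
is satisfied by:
  {c: True, o: True, r: False}
  {c: True, o: False, r: False}
  {c: True, r: True, o: True}


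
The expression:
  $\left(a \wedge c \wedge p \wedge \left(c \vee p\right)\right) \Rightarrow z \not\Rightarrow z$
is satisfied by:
  {p: False, c: False, a: False}
  {a: True, p: False, c: False}
  {c: True, p: False, a: False}
  {a: True, c: True, p: False}
  {p: True, a: False, c: False}
  {a: True, p: True, c: False}
  {c: True, p: True, a: False}


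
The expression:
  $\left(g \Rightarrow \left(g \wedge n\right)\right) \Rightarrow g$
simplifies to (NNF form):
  $g$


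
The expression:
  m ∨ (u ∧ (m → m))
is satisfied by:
  {m: True, u: True}
  {m: True, u: False}
  {u: True, m: False}


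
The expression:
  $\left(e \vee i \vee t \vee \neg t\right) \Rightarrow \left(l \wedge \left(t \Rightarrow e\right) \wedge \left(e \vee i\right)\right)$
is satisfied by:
  {e: True, i: True, l: True, t: False}
  {e: True, l: True, i: False, t: False}
  {t: True, e: True, i: True, l: True}
  {t: True, e: True, l: True, i: False}
  {i: True, l: True, t: False, e: False}


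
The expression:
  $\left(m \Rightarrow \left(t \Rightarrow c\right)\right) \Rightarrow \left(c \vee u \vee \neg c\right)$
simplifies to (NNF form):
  $\text{True}$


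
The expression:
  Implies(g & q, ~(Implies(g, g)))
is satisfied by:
  {g: False, q: False}
  {q: True, g: False}
  {g: True, q: False}


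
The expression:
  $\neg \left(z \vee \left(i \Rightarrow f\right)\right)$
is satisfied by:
  {i: True, z: False, f: False}


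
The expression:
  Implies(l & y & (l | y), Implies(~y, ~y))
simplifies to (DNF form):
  True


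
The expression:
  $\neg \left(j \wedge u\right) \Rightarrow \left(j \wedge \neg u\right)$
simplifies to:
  $j$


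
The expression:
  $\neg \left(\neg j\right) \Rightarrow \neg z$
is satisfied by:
  {z: False, j: False}
  {j: True, z: False}
  {z: True, j: False}


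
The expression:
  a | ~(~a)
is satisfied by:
  {a: True}


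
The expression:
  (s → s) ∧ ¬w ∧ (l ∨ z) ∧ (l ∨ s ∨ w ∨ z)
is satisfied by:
  {z: True, l: True, w: False}
  {z: True, w: False, l: False}
  {l: True, w: False, z: False}


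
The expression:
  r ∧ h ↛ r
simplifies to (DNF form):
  False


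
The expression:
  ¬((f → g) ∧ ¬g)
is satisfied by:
  {g: True, f: True}
  {g: True, f: False}
  {f: True, g: False}


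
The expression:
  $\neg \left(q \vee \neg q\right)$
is never true.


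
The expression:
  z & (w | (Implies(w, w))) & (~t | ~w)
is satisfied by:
  {z: True, w: False, t: False}
  {z: True, t: True, w: False}
  {z: True, w: True, t: False}


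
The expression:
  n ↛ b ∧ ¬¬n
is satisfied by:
  {n: True, b: False}


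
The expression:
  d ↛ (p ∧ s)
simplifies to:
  d ∧ (¬p ∨ ¬s)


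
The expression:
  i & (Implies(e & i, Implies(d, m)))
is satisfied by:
  {i: True, m: True, e: False, d: False}
  {i: True, e: False, m: False, d: False}
  {i: True, d: True, m: True, e: False}
  {i: True, d: True, e: False, m: False}
  {i: True, m: True, e: True, d: False}
  {i: True, e: True, m: False, d: False}
  {i: True, d: True, e: True, m: True}


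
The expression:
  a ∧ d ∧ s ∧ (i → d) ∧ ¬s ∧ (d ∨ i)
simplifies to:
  False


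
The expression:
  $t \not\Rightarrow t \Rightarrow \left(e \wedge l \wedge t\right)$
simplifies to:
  $\text{True}$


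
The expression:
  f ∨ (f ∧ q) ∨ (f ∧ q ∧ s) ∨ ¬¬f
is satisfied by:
  {f: True}


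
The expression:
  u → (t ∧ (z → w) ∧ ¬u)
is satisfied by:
  {u: False}


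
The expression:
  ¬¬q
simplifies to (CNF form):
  q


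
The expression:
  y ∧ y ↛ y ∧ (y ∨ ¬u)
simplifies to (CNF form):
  False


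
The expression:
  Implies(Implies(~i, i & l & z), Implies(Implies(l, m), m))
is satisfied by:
  {m: True, l: True, i: False}
  {m: True, l: False, i: False}
  {l: True, m: False, i: False}
  {m: False, l: False, i: False}
  {i: True, m: True, l: True}
  {i: True, m: True, l: False}
  {i: True, l: True, m: False}


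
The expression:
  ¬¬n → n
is always true.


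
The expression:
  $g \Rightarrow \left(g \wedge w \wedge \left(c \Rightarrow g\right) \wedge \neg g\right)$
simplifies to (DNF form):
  $\neg g$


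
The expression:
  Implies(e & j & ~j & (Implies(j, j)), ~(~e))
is always true.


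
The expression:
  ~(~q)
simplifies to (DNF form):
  q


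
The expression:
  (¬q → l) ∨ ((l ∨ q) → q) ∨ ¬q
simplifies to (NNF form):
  True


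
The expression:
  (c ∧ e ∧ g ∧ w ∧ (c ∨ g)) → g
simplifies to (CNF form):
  True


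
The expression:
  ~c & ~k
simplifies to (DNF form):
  ~c & ~k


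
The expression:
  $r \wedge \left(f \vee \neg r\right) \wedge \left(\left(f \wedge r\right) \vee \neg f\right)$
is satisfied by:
  {r: True, f: True}


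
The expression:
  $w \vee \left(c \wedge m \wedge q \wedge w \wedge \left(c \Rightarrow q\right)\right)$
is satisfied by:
  {w: True}


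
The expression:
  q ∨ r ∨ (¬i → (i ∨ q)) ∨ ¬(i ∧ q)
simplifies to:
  True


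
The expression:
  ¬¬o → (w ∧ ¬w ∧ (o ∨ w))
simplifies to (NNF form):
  ¬o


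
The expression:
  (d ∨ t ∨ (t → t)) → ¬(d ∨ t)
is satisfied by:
  {d: False, t: False}


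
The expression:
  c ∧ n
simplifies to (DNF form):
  c ∧ n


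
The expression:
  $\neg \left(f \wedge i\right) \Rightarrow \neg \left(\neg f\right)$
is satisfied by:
  {f: True}


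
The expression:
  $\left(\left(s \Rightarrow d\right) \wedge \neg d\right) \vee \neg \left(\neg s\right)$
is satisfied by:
  {s: True, d: False}
  {d: False, s: False}
  {d: True, s: True}


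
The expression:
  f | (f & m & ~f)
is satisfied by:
  {f: True}


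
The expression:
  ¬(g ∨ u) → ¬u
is always true.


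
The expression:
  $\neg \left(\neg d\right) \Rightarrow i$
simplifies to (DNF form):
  $i \vee \neg d$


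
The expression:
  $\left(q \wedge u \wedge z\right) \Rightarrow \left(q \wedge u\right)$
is always true.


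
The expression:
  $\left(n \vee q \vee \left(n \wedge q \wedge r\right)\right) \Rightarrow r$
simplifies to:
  $r \vee \left(\neg n \wedge \neg q\right)$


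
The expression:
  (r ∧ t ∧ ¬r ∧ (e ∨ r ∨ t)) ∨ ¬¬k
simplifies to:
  k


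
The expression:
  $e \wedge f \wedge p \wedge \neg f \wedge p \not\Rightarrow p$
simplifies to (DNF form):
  $\text{False}$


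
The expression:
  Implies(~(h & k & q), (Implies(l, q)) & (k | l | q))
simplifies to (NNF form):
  q | (k & ~l)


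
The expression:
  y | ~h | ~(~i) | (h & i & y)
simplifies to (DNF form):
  i | y | ~h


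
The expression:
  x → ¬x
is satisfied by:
  {x: False}


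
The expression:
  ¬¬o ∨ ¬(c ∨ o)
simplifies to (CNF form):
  o ∨ ¬c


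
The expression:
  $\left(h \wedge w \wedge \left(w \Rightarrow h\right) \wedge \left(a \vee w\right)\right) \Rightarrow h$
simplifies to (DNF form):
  $\text{True}$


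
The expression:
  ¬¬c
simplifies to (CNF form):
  c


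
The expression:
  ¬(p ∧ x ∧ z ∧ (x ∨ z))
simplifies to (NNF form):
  ¬p ∨ ¬x ∨ ¬z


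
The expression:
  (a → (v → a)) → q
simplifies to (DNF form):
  q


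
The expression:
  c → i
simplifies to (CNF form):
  i ∨ ¬c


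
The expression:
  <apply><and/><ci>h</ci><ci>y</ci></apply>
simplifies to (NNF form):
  <apply><and/><ci>h</ci><ci>y</ci></apply>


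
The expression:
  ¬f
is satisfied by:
  {f: False}


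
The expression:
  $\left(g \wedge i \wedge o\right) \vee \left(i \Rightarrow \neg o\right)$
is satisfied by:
  {g: True, o: False, i: False}
  {o: False, i: False, g: False}
  {i: True, g: True, o: False}
  {i: True, o: False, g: False}
  {g: True, o: True, i: False}
  {o: True, g: False, i: False}
  {i: True, o: True, g: True}


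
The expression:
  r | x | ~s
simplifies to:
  r | x | ~s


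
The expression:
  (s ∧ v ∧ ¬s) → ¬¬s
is always true.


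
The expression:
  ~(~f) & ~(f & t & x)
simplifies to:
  f & (~t | ~x)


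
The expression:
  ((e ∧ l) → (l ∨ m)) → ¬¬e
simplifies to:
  e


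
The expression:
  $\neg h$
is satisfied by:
  {h: False}


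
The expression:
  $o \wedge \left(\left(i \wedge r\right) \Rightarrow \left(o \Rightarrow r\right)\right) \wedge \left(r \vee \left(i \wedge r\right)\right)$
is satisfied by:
  {r: True, o: True}


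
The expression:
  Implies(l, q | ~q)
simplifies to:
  True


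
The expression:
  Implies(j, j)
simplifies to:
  True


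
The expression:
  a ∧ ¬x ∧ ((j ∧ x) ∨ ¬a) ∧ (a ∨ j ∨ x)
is never true.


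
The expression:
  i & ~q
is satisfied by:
  {i: True, q: False}


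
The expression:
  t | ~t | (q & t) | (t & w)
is always true.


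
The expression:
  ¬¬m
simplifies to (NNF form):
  m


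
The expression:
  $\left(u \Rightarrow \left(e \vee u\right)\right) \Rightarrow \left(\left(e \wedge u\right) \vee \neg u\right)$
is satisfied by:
  {e: True, u: False}
  {u: False, e: False}
  {u: True, e: True}


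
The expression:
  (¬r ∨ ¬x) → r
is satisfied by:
  {r: True}


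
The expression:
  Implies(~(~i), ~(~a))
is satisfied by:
  {a: True, i: False}
  {i: False, a: False}
  {i: True, a: True}


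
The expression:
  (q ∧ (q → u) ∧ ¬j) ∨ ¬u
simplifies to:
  (q ∧ ¬j) ∨ ¬u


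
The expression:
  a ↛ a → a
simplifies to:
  True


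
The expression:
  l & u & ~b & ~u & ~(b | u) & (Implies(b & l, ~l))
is never true.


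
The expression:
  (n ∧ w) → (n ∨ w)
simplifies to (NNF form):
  True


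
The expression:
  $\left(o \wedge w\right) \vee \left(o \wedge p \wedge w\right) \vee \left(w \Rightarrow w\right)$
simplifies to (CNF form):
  $\text{True}$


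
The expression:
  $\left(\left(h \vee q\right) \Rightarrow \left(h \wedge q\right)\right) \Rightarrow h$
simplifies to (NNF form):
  $h \vee q$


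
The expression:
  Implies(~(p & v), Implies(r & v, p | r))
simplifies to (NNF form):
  True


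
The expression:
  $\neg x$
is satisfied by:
  {x: False}


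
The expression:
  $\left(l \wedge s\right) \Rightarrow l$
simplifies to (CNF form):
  $\text{True}$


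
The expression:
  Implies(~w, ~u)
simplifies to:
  w | ~u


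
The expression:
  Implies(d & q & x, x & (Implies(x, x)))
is always true.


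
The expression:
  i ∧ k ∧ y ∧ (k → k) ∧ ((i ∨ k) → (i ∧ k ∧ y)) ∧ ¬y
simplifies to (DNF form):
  False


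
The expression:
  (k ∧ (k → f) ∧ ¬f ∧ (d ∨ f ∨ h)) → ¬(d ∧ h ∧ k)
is always true.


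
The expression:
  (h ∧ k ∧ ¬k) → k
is always true.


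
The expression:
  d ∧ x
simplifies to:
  d ∧ x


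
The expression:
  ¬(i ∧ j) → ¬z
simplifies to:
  (i ∧ j) ∨ ¬z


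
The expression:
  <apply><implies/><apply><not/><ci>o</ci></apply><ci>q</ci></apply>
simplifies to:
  <apply><or/><ci>o</ci><ci>q</ci></apply>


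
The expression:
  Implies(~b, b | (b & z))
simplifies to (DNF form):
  b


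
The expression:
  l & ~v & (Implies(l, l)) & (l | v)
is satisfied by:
  {l: True, v: False}


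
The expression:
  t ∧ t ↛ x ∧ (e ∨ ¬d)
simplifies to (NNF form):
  t ∧ ¬x ∧ (e ∨ ¬d)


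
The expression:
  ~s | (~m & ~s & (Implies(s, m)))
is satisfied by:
  {s: False}


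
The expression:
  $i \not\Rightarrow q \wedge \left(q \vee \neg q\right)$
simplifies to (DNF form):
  $i \wedge \neg q$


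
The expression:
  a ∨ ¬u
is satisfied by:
  {a: True, u: False}
  {u: False, a: False}
  {u: True, a: True}


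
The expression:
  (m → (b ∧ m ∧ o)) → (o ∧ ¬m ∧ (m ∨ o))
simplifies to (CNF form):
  (m ∨ o) ∧ (o ∨ ¬o) ∧ (m ∨ o ∨ ¬b) ∧ (m ∨ o ∨ ¬m) ∧ (m ∨ ¬b ∨ ¬m) ∧ (o ∨ ¬b ∨ ¬o) ∧ (o ∨ ¬m ∨ ¬o) ∧ (¬b ∨ ¬m ∨ ¬o)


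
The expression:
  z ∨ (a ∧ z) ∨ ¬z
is always true.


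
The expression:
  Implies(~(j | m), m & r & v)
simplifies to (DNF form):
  j | m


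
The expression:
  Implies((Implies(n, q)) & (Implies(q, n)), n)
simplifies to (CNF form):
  n | q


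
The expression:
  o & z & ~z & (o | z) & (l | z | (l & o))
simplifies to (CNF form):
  False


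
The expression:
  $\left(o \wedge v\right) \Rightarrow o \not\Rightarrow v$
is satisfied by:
  {v: False, o: False}
  {o: True, v: False}
  {v: True, o: False}


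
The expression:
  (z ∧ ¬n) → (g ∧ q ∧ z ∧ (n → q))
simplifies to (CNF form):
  (g ∨ n ∨ ¬z) ∧ (n ∨ q ∨ ¬z)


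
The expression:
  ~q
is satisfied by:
  {q: False}


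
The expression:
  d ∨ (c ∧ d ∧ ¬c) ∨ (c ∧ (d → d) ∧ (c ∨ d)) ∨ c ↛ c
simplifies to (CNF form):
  c ∨ d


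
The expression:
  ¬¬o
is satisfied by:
  {o: True}


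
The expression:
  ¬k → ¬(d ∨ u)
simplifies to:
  k ∨ (¬d ∧ ¬u)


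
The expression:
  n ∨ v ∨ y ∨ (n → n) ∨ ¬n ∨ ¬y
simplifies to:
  True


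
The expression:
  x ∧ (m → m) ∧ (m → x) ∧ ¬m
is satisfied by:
  {x: True, m: False}


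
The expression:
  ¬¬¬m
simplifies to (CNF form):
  ¬m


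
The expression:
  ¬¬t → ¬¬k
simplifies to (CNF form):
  k ∨ ¬t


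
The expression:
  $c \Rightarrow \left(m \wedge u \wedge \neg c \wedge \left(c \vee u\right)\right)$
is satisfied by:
  {c: False}


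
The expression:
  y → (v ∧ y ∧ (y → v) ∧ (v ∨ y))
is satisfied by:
  {v: True, y: False}
  {y: False, v: False}
  {y: True, v: True}


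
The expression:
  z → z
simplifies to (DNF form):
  True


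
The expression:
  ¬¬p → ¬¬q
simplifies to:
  q ∨ ¬p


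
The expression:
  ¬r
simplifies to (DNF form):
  ¬r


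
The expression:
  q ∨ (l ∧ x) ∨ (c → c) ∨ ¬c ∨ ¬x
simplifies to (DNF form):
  True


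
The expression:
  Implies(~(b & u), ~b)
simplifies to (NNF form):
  u | ~b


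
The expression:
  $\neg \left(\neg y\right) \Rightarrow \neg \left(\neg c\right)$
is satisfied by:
  {c: True, y: False}
  {y: False, c: False}
  {y: True, c: True}


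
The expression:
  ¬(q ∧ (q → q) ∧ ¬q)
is always true.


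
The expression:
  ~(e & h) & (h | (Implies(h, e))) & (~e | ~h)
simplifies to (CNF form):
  ~e | ~h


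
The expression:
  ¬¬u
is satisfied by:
  {u: True}


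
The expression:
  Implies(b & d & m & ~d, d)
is always true.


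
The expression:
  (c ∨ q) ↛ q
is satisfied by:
  {c: True, q: False}


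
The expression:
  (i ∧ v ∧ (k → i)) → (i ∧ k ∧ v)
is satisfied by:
  {k: True, v: False, i: False}
  {v: False, i: False, k: False}
  {i: True, k: True, v: False}
  {i: True, v: False, k: False}
  {k: True, v: True, i: False}
  {v: True, k: False, i: False}
  {i: True, v: True, k: True}


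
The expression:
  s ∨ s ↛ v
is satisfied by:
  {s: True}


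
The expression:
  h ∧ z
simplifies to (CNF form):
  h ∧ z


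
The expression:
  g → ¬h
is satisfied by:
  {h: False, g: False}
  {g: True, h: False}
  {h: True, g: False}


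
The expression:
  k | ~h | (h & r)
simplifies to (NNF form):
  k | r | ~h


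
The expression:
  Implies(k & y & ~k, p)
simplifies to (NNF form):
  True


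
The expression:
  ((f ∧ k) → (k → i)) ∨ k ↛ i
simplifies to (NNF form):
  True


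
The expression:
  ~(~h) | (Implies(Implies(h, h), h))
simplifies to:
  h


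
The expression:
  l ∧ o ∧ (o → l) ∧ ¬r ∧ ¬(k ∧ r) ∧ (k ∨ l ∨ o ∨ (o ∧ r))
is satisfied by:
  {o: True, l: True, r: False}


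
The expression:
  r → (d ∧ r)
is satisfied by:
  {d: True, r: False}
  {r: False, d: False}
  {r: True, d: True}


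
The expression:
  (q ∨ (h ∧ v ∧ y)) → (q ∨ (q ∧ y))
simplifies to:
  q ∨ ¬h ∨ ¬v ∨ ¬y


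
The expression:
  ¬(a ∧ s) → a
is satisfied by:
  {a: True}


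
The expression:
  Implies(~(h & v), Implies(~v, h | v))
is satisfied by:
  {v: True, h: True}
  {v: True, h: False}
  {h: True, v: False}


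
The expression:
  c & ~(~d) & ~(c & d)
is never true.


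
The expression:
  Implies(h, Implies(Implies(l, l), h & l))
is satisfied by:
  {l: True, h: False}
  {h: False, l: False}
  {h: True, l: True}


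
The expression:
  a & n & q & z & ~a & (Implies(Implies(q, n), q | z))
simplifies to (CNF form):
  False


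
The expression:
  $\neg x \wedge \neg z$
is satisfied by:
  {x: False, z: False}


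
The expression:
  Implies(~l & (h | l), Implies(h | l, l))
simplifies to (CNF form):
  l | ~h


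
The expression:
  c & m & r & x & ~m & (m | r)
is never true.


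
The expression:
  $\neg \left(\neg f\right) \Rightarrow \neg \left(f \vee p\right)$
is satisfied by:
  {f: False}


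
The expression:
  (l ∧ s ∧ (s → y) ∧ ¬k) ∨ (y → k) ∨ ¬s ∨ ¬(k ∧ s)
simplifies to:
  True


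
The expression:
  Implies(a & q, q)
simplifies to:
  True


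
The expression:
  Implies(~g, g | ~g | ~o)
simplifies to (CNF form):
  True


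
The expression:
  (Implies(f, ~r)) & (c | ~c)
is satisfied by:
  {r: False, f: False}
  {f: True, r: False}
  {r: True, f: False}


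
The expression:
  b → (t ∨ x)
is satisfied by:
  {x: True, t: True, b: False}
  {x: True, t: False, b: False}
  {t: True, x: False, b: False}
  {x: False, t: False, b: False}
  {x: True, b: True, t: True}
  {x: True, b: True, t: False}
  {b: True, t: True, x: False}


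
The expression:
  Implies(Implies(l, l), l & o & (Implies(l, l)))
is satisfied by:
  {o: True, l: True}


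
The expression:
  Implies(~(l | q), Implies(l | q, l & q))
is always true.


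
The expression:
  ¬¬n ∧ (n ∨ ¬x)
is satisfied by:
  {n: True}
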